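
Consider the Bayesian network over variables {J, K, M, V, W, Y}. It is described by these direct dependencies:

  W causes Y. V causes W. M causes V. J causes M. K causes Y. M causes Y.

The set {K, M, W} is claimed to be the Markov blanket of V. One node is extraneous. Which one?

K

A node's Markov blanket = Pa ∪ Ch ∪ (parents of Ch other than the node itself).
V's children: W.
V has parent M.
Parents of each child, excluding V:
  W: no additional parents.
MB(V) = {M, W}.
K is neither a parent, child, nor co-parent of V, so it does not belong.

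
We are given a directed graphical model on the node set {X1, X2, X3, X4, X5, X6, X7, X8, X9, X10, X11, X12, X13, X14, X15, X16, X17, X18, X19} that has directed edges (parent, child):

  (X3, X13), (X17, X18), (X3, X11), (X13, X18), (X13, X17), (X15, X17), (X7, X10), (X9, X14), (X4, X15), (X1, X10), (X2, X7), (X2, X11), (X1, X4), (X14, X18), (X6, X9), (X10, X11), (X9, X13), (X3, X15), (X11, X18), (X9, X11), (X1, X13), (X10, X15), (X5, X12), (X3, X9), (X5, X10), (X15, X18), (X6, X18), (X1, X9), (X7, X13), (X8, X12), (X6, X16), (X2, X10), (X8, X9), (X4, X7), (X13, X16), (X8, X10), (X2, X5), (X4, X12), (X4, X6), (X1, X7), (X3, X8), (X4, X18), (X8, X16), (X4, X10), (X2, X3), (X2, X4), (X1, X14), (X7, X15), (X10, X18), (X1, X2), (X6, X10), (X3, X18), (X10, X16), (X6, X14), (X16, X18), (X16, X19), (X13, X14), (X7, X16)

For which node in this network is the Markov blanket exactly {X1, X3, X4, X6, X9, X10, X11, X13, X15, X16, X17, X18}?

X14

The target node must have every member of {X1, X3, X4, X6, X9, X10, X11, X13, X15, X16, X17, X18} as a parent, child, or co-parent, and no others.
Parents of X14: X1, X6, X9, X13; children: X18; co-parents: X3, X4, X6, X10, X11, X13, X15, X16, X17.
These exactly cover the given set, so the node is X14.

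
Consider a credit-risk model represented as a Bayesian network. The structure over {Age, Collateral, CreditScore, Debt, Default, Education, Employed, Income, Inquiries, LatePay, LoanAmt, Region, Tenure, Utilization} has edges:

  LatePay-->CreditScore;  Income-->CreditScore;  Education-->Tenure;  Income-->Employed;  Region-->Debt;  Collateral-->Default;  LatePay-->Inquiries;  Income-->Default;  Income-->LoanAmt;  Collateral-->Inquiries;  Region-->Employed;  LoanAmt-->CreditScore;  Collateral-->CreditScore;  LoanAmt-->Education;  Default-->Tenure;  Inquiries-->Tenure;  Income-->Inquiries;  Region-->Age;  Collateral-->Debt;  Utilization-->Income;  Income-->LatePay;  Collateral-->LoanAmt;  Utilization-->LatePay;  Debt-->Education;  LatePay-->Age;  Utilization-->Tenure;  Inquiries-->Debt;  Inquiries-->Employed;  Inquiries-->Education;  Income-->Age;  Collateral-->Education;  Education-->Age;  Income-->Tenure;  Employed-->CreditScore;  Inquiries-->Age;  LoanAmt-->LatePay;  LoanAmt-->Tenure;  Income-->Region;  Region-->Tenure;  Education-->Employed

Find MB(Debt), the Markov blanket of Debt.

By definition, MB(Debt) is built from Debt's parents, Debt's children, and the co-parents of Debt.
Pa(Debt) = {Collateral, Inquiries, Region}.
Debt has child Education.
For each child, the remaining parents (spouses of Debt):
  parents(Education) \ {Debt} = {Collateral, Inquiries, LoanAmt}.
MB(Debt) = {Collateral, Education, Inquiries, LoanAmt, Region}.

{Collateral, Education, Inquiries, LoanAmt, Region}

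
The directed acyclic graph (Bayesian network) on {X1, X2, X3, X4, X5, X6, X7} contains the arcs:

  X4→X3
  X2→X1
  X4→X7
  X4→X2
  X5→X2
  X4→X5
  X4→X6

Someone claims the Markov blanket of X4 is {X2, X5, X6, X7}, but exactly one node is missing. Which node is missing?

X3

Recall MB(v) = parents ∪ children ∪ spouses, where spouses are the other parents of v's children.
Pa(X4) = {}.
Ch(X4) = {X2, X3, X5, X6, X7}.
For each child, the remaining parents (spouses of X4):
  X5 has no other parent.
  parents(X2) \ {X4} = {X5}.
  X3 has no other parent.
  X6: no additional parents.
  X7 has no other parent.
MB(X4) = {X2, X3, X5, X6, X7}.
Comparing with the claimed set, X3 is missing.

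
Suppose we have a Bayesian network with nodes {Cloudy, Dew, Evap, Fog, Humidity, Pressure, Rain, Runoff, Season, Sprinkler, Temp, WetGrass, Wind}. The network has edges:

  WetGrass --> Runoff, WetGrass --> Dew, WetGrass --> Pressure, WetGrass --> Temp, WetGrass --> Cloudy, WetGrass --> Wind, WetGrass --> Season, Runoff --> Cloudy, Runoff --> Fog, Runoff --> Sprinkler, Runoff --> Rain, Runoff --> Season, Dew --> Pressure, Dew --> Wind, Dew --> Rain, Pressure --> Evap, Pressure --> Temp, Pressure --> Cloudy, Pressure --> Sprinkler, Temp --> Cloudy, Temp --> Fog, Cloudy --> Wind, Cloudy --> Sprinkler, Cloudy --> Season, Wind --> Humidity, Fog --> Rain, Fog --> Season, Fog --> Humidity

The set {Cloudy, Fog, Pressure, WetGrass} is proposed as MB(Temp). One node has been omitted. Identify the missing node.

A node's Markov blanket = Pa ∪ Ch ∪ (parents of Ch other than the node itself).
Temp has parents Pressure, WetGrass.
Ch(Temp) = {Cloudy, Fog}.
For each child, the remaining parents (spouses of Temp):
  Cloudy also has parents Pressure, Runoff, WetGrass.
  Fog also has parent Runoff.
MB(Temp) = {Cloudy, Fog, Pressure, Runoff, WetGrass}.
Comparing with the claimed set, Runoff is missing.

Runoff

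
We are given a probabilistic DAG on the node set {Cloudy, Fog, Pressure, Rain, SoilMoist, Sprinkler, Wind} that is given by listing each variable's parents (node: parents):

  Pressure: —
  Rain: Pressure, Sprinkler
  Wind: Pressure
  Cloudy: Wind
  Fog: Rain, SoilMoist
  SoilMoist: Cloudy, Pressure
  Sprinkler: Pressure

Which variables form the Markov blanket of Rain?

Parents of Rain: Pressure, Sprinkler.
Rain has child Fog.
Parents of each child, excluding Rain:
  Fog's other parent is SoilMoist.
MB(Rain) = {Fog, Pressure, SoilMoist, Sprinkler}.

{Fog, Pressure, SoilMoist, Sprinkler}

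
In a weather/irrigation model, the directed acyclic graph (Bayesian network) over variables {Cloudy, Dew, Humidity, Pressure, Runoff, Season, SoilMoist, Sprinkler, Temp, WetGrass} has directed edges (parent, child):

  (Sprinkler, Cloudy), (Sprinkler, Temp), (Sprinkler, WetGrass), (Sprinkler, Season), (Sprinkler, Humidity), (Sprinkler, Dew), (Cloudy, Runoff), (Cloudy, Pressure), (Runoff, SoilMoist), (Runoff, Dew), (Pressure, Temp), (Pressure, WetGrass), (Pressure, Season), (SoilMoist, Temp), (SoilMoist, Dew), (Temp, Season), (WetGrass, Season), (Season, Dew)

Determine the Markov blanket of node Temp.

The Markov blanket of a node is its parents, its children, and the other parents of its children.
Temp's parents: Pressure, SoilMoist, Sprinkler.
Children of Temp: Season.
Parents of each child, excluding Temp:
  parents(Season) \ {Temp} = {Pressure, Sprinkler, WetGrass}.
Union: {Pressure, SoilMoist, Sprinkler} ∪ {Season} ∪ {Pressure, Sprinkler, WetGrass} = {Pressure, Season, SoilMoist, Sprinkler, WetGrass}.

{Pressure, Season, SoilMoist, Sprinkler, WetGrass}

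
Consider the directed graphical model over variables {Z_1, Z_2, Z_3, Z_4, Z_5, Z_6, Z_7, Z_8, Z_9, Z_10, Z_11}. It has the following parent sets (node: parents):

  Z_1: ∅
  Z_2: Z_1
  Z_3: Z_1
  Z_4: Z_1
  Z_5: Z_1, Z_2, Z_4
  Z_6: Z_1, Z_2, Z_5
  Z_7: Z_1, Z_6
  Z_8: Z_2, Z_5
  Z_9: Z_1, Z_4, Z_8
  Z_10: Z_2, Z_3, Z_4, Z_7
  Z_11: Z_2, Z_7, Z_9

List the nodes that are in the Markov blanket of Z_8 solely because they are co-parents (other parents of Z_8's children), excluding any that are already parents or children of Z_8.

{Z_1, Z_4}

Children of Z_8: Z_9.
  Z_9 also has parents Z_1, Z_4.
Excluding nodes already adjacent to Z_8 (Z_2, Z_5, Z_9), the co-parent-only contribution is {Z_1, Z_4}.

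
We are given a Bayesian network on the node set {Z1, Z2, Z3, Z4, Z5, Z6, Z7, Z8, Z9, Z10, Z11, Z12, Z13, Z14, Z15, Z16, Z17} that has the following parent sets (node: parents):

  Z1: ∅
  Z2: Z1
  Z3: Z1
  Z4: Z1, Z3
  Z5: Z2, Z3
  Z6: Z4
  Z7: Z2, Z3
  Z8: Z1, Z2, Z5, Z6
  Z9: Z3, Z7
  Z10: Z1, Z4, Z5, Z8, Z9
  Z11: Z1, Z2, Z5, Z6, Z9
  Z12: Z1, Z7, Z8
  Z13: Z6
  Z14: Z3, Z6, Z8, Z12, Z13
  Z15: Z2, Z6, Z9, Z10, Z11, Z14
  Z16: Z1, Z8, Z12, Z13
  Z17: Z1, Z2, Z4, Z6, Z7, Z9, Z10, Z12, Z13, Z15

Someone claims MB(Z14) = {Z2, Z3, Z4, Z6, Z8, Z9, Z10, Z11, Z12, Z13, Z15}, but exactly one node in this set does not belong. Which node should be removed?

A node's Markov blanket = Pa ∪ Ch ∪ (parents of Ch other than the node itself).
Z14 has child Z15.
Z14 has parents Z3, Z6, Z8, Z12, Z13.
Other parents of Z14's children:
  Z15: Z2, Z6, Z9, Z10, Z11
MB(Z14) = {Z2, Z3, Z6, Z8, Z9, Z10, Z11, Z12, Z13, Z15}.
Z4 is neither a parent, child, nor co-parent of Z14, so it does not belong.

Z4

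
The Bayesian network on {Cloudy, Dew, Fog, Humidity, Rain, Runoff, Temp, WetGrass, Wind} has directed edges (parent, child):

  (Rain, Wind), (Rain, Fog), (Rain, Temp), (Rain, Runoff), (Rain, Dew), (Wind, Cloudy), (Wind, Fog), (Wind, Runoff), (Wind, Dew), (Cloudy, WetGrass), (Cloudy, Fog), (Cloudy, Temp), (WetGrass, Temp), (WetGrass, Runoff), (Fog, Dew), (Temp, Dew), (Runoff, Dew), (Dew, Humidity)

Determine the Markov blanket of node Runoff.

{Dew, Fog, Rain, Temp, WetGrass, Wind}

Runoff has child Dew.
Runoff has parents Rain, WetGrass, Wind.
Parents of each child, excluding Runoff:
  Dew's other parents are Fog, Rain, Temp, Wind.
Union: {Rain, WetGrass, Wind} ∪ {Dew} ∪ {Fog, Rain, Temp, Wind} = {Dew, Fog, Rain, Temp, WetGrass, Wind}.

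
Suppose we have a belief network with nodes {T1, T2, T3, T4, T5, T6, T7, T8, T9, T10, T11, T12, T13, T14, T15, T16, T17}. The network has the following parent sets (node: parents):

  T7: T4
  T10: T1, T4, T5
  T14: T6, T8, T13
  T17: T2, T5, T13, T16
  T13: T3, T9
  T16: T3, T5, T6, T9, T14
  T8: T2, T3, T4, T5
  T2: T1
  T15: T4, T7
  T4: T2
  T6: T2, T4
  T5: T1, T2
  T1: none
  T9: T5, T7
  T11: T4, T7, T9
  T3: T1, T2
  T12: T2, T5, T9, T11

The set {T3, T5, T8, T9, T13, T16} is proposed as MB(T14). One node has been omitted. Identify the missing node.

T6

A node's Markov blanket = Pa ∪ Ch ∪ (parents of Ch other than the node itself).
Children of T14: T16.
T14 has parents T6, T8, T13.
Co-parents of T14 (other parents of its children):
  T16 also has parents T3, T5, T6, T9.
MB(T14) = {T3, T5, T6, T8, T9, T13, T16}.
Comparing with the claimed set, T6 is missing.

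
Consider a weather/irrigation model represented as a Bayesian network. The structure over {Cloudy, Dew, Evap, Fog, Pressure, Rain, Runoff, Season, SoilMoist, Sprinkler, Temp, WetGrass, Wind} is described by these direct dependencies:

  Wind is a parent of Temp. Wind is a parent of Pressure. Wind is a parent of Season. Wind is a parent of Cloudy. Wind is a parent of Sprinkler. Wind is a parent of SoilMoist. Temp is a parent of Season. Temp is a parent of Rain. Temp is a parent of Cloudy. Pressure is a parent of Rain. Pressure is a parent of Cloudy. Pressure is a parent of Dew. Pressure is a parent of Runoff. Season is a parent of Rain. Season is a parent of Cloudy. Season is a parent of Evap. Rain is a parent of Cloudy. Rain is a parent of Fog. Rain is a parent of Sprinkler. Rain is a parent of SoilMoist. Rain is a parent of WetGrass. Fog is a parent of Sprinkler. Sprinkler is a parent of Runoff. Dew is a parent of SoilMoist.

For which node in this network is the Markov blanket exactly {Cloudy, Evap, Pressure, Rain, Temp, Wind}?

Season

The target node must have every member of {Cloudy, Evap, Pressure, Rain, Temp, Wind} as a parent, child, or co-parent, and no others.
Parents of Season: Temp, Wind; children: Cloudy, Evap, Rain; co-parents: Pressure, Rain, Temp, Wind.
These exactly cover the given set, so the node is Season.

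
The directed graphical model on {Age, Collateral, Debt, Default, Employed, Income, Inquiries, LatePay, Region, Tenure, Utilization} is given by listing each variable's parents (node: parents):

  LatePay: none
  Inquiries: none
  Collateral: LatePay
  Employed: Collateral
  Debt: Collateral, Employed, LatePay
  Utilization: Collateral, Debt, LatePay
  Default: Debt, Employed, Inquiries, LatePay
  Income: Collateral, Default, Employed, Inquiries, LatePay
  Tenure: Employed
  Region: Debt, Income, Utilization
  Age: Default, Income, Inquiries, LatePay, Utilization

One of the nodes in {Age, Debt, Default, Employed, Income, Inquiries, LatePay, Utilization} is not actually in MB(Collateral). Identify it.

Age

Recall MB(v) = parents ∪ children ∪ spouses, where spouses are the other parents of v's children.
Parents of Collateral: LatePay.
Collateral's children: Debt, Employed, Income, Utilization.
Other parents of Collateral's children:
  Employed has no other parent.
  Debt's other parents are Employed, LatePay.
  parents(Utilization) \ {Collateral} = {Debt, LatePay}.
  Income's other parents are Default, Employed, Inquiries, LatePay.
MB(Collateral) = {Debt, Default, Employed, Income, Inquiries, LatePay, Utilization}.
Age is neither a parent, child, nor co-parent of Collateral, so it does not belong.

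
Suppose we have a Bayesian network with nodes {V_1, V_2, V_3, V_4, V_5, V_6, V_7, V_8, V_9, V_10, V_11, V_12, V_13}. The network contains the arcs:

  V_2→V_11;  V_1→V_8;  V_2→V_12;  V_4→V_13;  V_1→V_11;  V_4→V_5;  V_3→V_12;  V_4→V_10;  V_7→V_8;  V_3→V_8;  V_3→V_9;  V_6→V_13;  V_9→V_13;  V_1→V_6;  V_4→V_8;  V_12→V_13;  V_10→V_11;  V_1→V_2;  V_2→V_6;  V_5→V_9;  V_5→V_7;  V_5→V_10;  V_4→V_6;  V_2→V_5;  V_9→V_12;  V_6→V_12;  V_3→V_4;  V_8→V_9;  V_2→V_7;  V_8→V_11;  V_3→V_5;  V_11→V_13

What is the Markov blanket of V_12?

{V_2, V_3, V_4, V_6, V_9, V_11, V_13}

V_12 has child V_13.
Pa(V_12) = {V_2, V_3, V_6, V_9}.
Parents of each child, excluding V_12:
  parents(V_13) \ {V_12} = {V_4, V_6, V_9, V_11}.
Taking the union gives {V_2, V_3, V_4, V_6, V_9, V_11, V_13}.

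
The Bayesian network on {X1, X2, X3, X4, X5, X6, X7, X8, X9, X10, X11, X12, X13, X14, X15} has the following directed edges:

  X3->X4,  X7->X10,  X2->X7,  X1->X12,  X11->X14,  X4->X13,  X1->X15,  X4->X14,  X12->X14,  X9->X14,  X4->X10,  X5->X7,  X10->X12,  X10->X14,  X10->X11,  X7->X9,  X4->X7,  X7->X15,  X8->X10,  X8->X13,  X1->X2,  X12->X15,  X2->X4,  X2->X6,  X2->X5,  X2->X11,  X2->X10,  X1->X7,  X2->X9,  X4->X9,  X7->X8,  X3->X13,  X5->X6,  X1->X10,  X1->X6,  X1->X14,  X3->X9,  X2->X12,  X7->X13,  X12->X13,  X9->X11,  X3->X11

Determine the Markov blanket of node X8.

Recall MB(v) = parents ∪ children ∪ spouses, where spouses are the other parents of v's children.
X8 has parent X7.
X8's children: X10, X13.
Other parents of X8's children:
  X10 also has parents X1, X2, X4, X7.
  X13's other parents are X3, X4, X7, X12.
Union: {X7} ∪ {X10, X13} ∪ {X1, X2, X3, X4, X7, X12} = {X1, X2, X3, X4, X7, X10, X12, X13}.

{X1, X2, X3, X4, X7, X10, X12, X13}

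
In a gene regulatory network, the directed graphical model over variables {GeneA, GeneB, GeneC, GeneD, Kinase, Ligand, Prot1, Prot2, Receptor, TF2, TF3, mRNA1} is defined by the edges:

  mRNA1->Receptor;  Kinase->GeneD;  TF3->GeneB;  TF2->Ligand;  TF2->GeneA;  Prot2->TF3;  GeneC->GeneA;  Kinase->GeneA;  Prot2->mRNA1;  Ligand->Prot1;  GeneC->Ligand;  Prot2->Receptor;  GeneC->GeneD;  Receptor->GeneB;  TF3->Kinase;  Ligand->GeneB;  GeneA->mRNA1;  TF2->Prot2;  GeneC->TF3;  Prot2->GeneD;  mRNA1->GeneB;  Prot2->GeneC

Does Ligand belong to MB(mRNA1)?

Ligand is a co-parent of mRNA1: both are parents of GeneB.
So Ligand ∈ MB(mRNA1).

Yes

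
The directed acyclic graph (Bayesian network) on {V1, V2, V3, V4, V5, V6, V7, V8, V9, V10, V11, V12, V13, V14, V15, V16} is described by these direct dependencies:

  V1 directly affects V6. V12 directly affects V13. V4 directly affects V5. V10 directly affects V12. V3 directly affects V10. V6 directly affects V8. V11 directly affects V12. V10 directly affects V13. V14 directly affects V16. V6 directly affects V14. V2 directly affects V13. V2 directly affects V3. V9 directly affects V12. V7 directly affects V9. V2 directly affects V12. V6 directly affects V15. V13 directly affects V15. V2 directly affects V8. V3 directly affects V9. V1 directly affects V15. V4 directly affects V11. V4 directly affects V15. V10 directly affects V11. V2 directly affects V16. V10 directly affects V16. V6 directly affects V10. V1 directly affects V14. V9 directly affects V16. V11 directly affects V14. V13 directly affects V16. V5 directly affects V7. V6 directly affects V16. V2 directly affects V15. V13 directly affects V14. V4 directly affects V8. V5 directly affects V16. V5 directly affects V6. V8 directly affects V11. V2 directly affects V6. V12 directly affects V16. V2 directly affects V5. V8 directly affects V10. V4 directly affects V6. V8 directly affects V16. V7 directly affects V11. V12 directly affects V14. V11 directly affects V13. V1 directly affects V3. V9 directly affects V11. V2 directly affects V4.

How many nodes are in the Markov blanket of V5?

12

V5 has parents V2, V4.
V5's children: V6, V7, V16.
Other parents of V5's children:
  V6 also has parents V1, V2, V4.
  V7 has no other parent.
  V16 also has parents V2, V6, V8, V9, V10, V12, V13, V14.
MB(V5) = {V1, V2, V4, V6, V7, V8, V9, V10, V12, V13, V14, V16}, which has 12 nodes.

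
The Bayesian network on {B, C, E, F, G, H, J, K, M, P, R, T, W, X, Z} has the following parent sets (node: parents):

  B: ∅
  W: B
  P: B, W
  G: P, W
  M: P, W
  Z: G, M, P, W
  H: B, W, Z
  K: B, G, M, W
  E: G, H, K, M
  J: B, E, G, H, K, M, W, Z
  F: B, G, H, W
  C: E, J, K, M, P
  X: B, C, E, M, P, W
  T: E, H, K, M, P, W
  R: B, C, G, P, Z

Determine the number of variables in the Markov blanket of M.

12

M's parents: P, W.
Ch(M) = {C, E, J, K, T, X, Z}.
Parents of each child, excluding M:
  parents(Z) \ {M} = {G, P, W}.
  K's other parents are B, G, W.
  E also has parents G, H, K.
  J's other parents are B, E, G, H, K, W, Z.
  C's other parents are E, J, K, P.
  X also has parents B, C, E, P, W.
  T's other parents are E, H, K, P, W.
MB(M) = {B, C, E, G, H, J, K, P, T, W, X, Z}, which has 12 nodes.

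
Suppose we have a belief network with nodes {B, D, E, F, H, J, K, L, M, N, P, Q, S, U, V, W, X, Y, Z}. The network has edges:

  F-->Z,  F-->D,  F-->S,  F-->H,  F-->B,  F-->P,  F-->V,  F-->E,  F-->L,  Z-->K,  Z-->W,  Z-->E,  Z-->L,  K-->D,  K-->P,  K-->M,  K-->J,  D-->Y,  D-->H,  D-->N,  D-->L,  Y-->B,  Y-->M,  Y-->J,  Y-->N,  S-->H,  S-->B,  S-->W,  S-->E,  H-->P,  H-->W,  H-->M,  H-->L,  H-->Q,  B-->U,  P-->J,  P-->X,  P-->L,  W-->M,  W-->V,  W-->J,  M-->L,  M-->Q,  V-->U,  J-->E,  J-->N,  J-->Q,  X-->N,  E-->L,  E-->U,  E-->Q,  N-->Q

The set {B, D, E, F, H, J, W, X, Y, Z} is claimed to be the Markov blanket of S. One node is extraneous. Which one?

S has children B, E, H, W.
Pa(S) = {F}.
Other parents of S's children:
  H also has parents D, F.
  B also has parents F, Y.
  W also has parents H, Z.
  E also has parents F, J, Z.
MB(S) = {B, D, E, F, H, J, W, Y, Z}.
X is neither a parent, child, nor co-parent of S, so it does not belong.

X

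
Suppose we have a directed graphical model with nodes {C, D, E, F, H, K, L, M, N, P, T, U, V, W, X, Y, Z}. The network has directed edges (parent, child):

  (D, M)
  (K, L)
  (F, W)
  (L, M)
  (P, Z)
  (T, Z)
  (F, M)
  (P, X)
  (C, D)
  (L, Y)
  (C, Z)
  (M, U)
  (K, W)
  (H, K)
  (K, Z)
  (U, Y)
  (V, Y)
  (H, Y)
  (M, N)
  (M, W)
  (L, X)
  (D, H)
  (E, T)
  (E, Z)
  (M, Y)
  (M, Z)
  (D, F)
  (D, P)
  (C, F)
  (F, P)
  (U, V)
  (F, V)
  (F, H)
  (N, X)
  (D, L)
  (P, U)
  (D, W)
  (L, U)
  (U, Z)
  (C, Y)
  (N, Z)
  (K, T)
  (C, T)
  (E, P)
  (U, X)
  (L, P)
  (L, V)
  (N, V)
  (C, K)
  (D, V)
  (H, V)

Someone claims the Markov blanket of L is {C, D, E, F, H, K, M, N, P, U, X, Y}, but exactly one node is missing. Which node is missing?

V

Parents of L: D, K.
Ch(L) = {M, P, U, V, X, Y}.
Other parents of L's children:
  M also has parents D, F.
  parents(P) \ {L} = {D, E, F}.
  parents(U) \ {L} = {M, P}.
  V also has parents D, F, H, N, U.
  parents(X) \ {L} = {N, P, U}.
  parents(Y) \ {L} = {C, H, M, U, V}.
MB(L) = {C, D, E, F, H, K, M, N, P, U, V, X, Y}.
Comparing with the claimed set, V is missing.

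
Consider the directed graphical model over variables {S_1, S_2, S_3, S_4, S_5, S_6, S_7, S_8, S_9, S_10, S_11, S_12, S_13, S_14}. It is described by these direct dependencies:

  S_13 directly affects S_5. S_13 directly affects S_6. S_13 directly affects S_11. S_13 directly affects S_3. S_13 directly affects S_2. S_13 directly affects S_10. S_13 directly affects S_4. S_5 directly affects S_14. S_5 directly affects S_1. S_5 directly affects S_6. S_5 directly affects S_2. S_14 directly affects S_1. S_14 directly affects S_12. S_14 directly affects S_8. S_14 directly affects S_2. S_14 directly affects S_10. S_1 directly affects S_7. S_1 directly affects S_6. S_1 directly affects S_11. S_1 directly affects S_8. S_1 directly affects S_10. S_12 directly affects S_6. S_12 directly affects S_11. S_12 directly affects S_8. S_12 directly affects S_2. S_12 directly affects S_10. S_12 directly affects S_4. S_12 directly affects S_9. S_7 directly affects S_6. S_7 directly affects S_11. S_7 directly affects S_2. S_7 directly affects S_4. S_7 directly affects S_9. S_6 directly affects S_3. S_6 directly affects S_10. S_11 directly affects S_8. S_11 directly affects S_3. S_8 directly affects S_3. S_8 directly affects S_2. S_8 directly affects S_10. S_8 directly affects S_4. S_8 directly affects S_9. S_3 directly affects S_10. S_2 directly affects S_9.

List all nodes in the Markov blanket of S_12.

By definition, MB(S_12) is built from S_12's parents, S_12's children, and the co-parents of S_12.
Children of S_12: S_2, S_4, S_6, S_8, S_9, S_10, S_11.
S_12 has parent S_14.
Parents of each child, excluding S_12:
  S_6: S_1, S_5, S_7, S_13
  S_11: S_1, S_7, S_13
  S_8: S_1, S_11, S_14
  S_2: S_5, S_7, S_8, S_13, S_14
  S_10: S_1, S_3, S_6, S_8, S_13, S_14
  S_4: S_7, S_8, S_13
  S_9: S_2, S_7, S_8
So the Markov blanket of S_12 is {S_1, S_2, S_3, S_4, S_5, S_6, S_7, S_8, S_9, S_10, S_11, S_13, S_14}.

{S_1, S_2, S_3, S_4, S_5, S_6, S_7, S_8, S_9, S_10, S_11, S_13, S_14}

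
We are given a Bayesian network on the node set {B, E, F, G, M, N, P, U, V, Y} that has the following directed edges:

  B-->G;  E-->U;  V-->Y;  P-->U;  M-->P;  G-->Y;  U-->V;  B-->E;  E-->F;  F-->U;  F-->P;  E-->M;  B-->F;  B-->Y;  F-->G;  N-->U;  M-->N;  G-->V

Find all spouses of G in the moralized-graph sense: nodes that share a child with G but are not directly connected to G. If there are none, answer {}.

{U}

Children of G: V, Y.
  V: U
  Y: B, V
Excluding nodes already adjacent to G (B, F, V, Y), the co-parent-only contribution is {U}.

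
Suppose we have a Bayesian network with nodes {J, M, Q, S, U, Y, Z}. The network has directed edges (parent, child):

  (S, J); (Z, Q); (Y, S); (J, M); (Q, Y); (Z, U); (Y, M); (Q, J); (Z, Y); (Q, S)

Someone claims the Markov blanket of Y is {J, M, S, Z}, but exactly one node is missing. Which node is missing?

Q

A node's Markov blanket = Pa ∪ Ch ∪ (parents of Ch other than the node itself).
Pa(Y) = {Q, Z}.
Y has children M, S.
Parents of each child, excluding Y:
  S also has parent Q.
  parents(M) \ {Y} = {J}.
MB(Y) = {J, M, Q, S, Z}.
Comparing with the claimed set, Q is missing.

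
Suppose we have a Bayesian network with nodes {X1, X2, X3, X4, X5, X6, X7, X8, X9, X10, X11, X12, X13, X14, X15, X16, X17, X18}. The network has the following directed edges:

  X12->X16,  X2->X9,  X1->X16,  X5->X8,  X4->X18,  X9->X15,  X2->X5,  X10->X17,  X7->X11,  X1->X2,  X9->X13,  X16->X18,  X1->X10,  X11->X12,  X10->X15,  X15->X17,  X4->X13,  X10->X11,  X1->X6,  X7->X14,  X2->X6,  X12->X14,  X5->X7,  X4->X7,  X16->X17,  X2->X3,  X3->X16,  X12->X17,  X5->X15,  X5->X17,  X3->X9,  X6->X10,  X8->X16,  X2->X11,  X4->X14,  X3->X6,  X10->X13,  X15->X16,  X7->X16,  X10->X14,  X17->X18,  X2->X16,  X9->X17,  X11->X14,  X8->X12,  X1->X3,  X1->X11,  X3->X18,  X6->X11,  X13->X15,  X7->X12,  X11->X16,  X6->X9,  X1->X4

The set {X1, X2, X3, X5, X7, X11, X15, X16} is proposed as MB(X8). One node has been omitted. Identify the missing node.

X12

By definition, MB(X8) is built from X8's parents, X8's children, and the co-parents of X8.
Parents of X8: X5.
Children of X8: X12, X16.
Parents of each child, excluding X8:
  X12: X7, X11
  X16: X1, X2, X3, X7, X11, X12, X15
MB(X8) = {X1, X2, X3, X5, X7, X11, X12, X15, X16}.
Comparing with the claimed set, X12 is missing.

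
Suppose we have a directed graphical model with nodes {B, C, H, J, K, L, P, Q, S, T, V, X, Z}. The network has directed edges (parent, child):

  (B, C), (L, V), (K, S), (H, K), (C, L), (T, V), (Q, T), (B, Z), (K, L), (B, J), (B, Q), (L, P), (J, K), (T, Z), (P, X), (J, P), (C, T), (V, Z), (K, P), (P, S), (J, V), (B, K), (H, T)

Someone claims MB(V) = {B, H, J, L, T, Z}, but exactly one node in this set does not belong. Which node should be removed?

Pa(V) = {J, L, T}.
Ch(V) = {Z}.
Parents of each child, excluding V:
  Z: B, T
MB(V) = {B, J, L, T, Z}.
H is neither a parent, child, nor co-parent of V, so it does not belong.

H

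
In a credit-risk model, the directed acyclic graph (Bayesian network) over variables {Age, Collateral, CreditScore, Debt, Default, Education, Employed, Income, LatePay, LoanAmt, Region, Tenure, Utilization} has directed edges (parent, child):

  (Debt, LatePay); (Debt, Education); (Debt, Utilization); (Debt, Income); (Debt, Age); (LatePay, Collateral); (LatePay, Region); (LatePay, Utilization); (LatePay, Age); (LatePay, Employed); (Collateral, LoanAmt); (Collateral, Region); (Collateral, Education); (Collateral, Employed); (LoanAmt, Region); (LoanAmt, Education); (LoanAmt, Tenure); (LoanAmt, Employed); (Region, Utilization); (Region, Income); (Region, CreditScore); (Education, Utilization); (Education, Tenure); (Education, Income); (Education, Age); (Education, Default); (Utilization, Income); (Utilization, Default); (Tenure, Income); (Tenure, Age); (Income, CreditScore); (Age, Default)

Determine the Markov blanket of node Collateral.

{Debt, Education, Employed, LatePay, LoanAmt, Region}

Parents of Collateral: LatePay.
Collateral has children Education, Employed, LoanAmt, Region.
For each child, the remaining parents (spouses of Collateral):
  LoanAmt: —
  Region: LatePay, LoanAmt
  Education: Debt, LoanAmt
  Employed: LatePay, LoanAmt
MB(Collateral) = {Debt, Education, Employed, LatePay, LoanAmt, Region}.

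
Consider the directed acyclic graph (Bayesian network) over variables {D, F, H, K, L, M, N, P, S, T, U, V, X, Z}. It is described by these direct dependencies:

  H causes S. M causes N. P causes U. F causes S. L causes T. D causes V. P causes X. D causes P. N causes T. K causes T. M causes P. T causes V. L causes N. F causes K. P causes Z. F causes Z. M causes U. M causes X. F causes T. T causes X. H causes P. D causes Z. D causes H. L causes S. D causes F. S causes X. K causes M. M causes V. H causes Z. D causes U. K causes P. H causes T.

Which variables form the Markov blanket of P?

A node's Markov blanket = Pa ∪ Ch ∪ (parents of Ch other than the node itself).
P's children: U, X, Z.
P has parents D, H, K, M.
For each child, the remaining parents (spouses of P):
  U: D, M
  X: M, S, T
  Z: D, F, H
Taking the union gives {D, F, H, K, M, S, T, U, X, Z}.

{D, F, H, K, M, S, T, U, X, Z}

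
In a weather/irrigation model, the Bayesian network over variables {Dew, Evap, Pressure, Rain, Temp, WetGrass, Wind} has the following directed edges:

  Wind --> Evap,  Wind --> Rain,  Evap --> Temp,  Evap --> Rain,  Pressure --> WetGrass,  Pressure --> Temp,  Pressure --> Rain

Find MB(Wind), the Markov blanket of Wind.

Recall MB(v) = parents ∪ children ∪ spouses, where spouses are the other parents of v's children.
Ch(Wind) = {Evap, Rain}.
Pa(Wind) = {}.
For each child, the remaining parents (spouses of Wind):
  Evap has no other parent.
  Rain also has parents Evap, Pressure.
Taking the union gives {Evap, Pressure, Rain}.

{Evap, Pressure, Rain}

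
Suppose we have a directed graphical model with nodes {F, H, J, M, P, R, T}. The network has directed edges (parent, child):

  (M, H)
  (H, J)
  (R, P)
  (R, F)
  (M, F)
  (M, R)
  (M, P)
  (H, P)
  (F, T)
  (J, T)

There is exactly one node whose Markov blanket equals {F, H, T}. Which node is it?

J

The target node must have every member of {F, H, T} as a parent, child, or co-parent, and no others.
Parents of J: H; children: T; co-parents: F.
These exactly cover the given set, so the node is J.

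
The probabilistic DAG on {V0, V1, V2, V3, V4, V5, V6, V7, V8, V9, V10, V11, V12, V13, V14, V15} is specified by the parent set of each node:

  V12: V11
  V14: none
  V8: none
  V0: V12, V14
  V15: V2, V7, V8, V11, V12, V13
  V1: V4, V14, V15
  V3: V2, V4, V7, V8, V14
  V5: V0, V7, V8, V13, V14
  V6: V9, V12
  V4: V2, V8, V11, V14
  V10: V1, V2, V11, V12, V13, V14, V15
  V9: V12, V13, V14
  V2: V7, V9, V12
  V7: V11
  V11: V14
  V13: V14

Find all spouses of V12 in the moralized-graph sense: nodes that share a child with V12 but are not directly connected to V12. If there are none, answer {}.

{V1, V7, V8, V13, V14}

Children of V12: V0, V2, V6, V9, V10, V15.
  parents(V0) \ {V12} = {V14}.
  V9 also has parents V13, V14.
  V2 also has parents V7, V9.
  V15's other parents are V2, V7, V8, V11, V13.
  V6 also has parent V9.
  parents(V10) \ {V12} = {V1, V2, V11, V13, V14, V15}.
Excluding nodes already adjacent to V12 (V0, V2, V6, V9, V10, V11, V15), the co-parent-only contribution is {V1, V7, V8, V13, V14}.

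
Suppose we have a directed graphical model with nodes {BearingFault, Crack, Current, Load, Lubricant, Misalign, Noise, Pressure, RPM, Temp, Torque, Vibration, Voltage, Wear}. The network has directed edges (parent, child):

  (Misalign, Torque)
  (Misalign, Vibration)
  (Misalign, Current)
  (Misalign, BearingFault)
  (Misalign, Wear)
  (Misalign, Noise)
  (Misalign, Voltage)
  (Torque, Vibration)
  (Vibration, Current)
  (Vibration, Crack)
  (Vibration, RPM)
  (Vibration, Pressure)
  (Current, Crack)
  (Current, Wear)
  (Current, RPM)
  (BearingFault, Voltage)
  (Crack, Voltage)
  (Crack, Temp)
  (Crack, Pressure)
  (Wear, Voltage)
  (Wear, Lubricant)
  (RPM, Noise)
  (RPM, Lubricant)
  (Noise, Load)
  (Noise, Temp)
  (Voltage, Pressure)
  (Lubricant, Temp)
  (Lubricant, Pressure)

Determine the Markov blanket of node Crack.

The Markov blanket of a node is its parents, its children, and the other parents of its children.
Parents of Crack: Current, Vibration.
Crack's children: Pressure, Temp, Voltage.
Co-parents of Crack (other parents of its children):
  Voltage's other parents are BearingFault, Misalign, Wear.
  Temp's other parents are Lubricant, Noise.
  Pressure also has parents Lubricant, Vibration, Voltage.
So the Markov blanket of Crack is {BearingFault, Current, Lubricant, Misalign, Noise, Pressure, Temp, Vibration, Voltage, Wear}.

{BearingFault, Current, Lubricant, Misalign, Noise, Pressure, Temp, Vibration, Voltage, Wear}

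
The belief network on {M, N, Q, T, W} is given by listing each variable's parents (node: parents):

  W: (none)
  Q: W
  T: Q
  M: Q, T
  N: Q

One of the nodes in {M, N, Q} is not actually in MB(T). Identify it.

N

Recall MB(v) = parents ∪ children ∪ spouses, where spouses are the other parents of v's children.
T's parents: Q.
T's children: M.
Co-parents of T (other parents of its children):
  M also has parent Q.
MB(T) = {M, Q}.
N is neither a parent, child, nor co-parent of T, so it does not belong.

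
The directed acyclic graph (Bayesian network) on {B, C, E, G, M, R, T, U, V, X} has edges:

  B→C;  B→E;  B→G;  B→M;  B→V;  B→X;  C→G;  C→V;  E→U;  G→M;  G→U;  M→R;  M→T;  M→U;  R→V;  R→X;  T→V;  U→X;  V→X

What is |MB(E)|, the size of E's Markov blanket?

Recall MB(v) = parents ∪ children ∪ spouses, where spouses are the other parents of v's children.
E's parents: B.
Ch(E) = {U}.
Co-parents of E (other parents of its children):
  U: G, M
MB(E) = {B, G, M, U}, which has 4 nodes.

4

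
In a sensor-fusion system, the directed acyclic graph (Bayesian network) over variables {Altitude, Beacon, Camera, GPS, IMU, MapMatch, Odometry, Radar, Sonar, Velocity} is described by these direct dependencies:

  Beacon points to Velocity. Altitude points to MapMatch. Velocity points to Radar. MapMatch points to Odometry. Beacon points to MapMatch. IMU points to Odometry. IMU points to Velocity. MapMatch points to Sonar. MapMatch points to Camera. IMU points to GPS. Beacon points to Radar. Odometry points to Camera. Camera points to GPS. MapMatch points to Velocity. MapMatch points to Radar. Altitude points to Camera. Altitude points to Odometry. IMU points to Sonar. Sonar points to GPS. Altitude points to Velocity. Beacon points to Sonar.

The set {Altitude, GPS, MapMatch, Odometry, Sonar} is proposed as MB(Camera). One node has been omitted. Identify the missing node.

IMU

Recall MB(v) = parents ∪ children ∪ spouses, where spouses are the other parents of v's children.
Ch(Camera) = {GPS}.
Camera has parents Altitude, MapMatch, Odometry.
Other parents of Camera's children:
  GPS: IMU, Sonar
MB(Camera) = {Altitude, GPS, IMU, MapMatch, Odometry, Sonar}.
Comparing with the claimed set, IMU is missing.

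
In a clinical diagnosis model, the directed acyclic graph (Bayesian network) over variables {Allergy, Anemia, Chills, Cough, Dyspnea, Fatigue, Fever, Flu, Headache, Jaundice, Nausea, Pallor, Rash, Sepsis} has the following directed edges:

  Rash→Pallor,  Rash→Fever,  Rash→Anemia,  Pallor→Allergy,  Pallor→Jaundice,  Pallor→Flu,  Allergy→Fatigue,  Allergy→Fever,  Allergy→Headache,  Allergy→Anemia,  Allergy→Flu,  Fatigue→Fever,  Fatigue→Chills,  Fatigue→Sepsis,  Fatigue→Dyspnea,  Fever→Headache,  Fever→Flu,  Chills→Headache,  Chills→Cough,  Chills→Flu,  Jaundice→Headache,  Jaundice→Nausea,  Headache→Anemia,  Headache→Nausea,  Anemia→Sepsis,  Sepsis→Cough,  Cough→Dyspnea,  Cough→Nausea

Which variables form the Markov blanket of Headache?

Headache's parents: Allergy, Chills, Fever, Jaundice.
Ch(Headache) = {Anemia, Nausea}.
For each child, the remaining parents (spouses of Headache):
  parents(Anemia) \ {Headache} = {Allergy, Rash}.
  parents(Nausea) \ {Headache} = {Cough, Jaundice}.
Union: {Allergy, Chills, Fever, Jaundice} ∪ {Anemia, Nausea} ∪ {Allergy, Cough, Jaundice, Rash} = {Allergy, Anemia, Chills, Cough, Fever, Jaundice, Nausea, Rash}.

{Allergy, Anemia, Chills, Cough, Fever, Jaundice, Nausea, Rash}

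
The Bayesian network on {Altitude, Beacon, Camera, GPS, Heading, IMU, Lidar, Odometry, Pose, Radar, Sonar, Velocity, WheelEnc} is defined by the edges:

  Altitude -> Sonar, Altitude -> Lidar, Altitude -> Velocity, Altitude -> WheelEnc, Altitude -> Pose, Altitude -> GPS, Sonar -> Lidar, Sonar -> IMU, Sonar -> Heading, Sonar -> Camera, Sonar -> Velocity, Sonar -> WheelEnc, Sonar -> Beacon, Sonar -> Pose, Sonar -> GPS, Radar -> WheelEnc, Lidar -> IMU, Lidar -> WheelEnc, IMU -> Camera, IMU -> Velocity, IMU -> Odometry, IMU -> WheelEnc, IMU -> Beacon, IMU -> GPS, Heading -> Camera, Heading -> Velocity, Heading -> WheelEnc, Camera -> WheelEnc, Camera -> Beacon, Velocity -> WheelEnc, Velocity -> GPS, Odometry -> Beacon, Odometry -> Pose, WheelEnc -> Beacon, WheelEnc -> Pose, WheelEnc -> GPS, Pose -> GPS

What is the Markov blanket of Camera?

{Altitude, Beacon, Heading, IMU, Lidar, Odometry, Radar, Sonar, Velocity, WheelEnc}

A node's Markov blanket = Pa ∪ Ch ∪ (parents of Ch other than the node itself).
Camera's children: Beacon, WheelEnc.
Parents of Camera: Heading, IMU, Sonar.
Parents of each child, excluding Camera:
  WheelEnc also has parents Altitude, Heading, IMU, Lidar, Radar, Sonar, Velocity.
  Beacon's other parents are IMU, Odometry, Sonar, WheelEnc.
Taking the union gives {Altitude, Beacon, Heading, IMU, Lidar, Odometry, Radar, Sonar, Velocity, WheelEnc}.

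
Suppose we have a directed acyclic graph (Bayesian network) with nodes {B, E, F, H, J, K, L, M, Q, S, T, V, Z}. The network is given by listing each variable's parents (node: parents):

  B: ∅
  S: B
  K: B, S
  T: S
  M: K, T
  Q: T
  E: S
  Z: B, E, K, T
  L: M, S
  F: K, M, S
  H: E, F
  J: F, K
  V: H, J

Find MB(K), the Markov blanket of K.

{B, E, F, J, M, S, T, Z}

Parents of K: B, S.
K's children: F, J, M, Z.
Parents of each child, excluding K:
  M's other parent is T.
  Z's other parents are B, E, T.
  parents(F) \ {K} = {M, S}.
  J's other parent is F.
Taking the union gives {B, E, F, J, M, S, T, Z}.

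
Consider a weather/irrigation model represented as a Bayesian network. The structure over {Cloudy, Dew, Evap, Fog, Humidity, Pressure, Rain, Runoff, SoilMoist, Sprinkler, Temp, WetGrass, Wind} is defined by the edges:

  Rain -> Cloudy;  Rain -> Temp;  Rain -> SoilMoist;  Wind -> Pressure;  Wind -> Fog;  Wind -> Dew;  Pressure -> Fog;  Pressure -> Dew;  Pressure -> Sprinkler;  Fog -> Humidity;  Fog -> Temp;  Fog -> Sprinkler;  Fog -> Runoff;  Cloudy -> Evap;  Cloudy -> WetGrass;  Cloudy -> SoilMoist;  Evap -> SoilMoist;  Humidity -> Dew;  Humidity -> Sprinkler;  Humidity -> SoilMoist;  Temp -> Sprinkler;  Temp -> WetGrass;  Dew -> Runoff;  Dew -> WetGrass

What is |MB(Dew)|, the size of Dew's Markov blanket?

Recall MB(v) = parents ∪ children ∪ spouses, where spouses are the other parents of v's children.
Ch(Dew) = {Runoff, WetGrass}.
Dew's parents: Humidity, Pressure, Wind.
Co-parents of Dew (other parents of its children):
  Runoff: Fog
  WetGrass: Cloudy, Temp
MB(Dew) = {Cloudy, Fog, Humidity, Pressure, Runoff, Temp, WetGrass, Wind}, which has 8 nodes.

8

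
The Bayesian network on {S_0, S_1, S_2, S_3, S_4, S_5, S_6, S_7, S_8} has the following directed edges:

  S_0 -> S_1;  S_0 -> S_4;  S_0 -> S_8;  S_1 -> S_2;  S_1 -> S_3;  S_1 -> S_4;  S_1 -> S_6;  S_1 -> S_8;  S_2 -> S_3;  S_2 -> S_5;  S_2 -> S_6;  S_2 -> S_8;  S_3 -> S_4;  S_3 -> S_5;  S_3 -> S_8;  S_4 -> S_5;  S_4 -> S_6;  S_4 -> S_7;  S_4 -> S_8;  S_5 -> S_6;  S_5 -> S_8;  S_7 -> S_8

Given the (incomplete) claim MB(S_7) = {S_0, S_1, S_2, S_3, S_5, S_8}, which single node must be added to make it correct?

Recall MB(v) = parents ∪ children ∪ spouses, where spouses are the other parents of v's children.
S_7 has parent S_4.
S_7's children: S_8.
For each child, the remaining parents (spouses of S_7):
  S_8: S_0, S_1, S_2, S_3, S_4, S_5
MB(S_7) = {S_0, S_1, S_2, S_3, S_4, S_5, S_8}.
Comparing with the claimed set, S_4 is missing.

S_4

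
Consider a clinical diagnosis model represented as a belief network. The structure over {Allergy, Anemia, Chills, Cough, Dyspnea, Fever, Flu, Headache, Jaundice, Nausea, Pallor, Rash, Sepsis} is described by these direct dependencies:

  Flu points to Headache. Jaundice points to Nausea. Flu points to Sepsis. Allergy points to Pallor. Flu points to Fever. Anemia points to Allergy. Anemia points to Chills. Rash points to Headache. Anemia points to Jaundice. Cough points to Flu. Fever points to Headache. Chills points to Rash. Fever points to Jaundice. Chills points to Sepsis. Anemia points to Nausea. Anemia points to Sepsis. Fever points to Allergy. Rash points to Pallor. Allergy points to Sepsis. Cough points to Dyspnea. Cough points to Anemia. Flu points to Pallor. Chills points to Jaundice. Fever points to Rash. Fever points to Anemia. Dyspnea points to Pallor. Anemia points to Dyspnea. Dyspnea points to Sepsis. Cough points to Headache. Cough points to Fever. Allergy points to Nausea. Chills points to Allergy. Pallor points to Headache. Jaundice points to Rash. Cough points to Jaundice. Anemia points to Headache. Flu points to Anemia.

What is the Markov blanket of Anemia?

Recall MB(v) = parents ∪ children ∪ spouses, where spouses are the other parents of v's children.
Anemia's children: Allergy, Chills, Dyspnea, Headache, Jaundice, Nausea, Sepsis.
Parents of Anemia: Cough, Fever, Flu.
Co-parents of Anemia (other parents of its children):
  Chills: —
  Allergy: Chills, Fever
  Dyspnea: Cough
  Jaundice: Chills, Cough, Fever
  Nausea: Allergy, Jaundice
  Sepsis: Allergy, Chills, Dyspnea, Flu
  Headache: Cough, Fever, Flu, Pallor, Rash
MB(Anemia) = {Allergy, Chills, Cough, Dyspnea, Fever, Flu, Headache, Jaundice, Nausea, Pallor, Rash, Sepsis}.

{Allergy, Chills, Cough, Dyspnea, Fever, Flu, Headache, Jaundice, Nausea, Pallor, Rash, Sepsis}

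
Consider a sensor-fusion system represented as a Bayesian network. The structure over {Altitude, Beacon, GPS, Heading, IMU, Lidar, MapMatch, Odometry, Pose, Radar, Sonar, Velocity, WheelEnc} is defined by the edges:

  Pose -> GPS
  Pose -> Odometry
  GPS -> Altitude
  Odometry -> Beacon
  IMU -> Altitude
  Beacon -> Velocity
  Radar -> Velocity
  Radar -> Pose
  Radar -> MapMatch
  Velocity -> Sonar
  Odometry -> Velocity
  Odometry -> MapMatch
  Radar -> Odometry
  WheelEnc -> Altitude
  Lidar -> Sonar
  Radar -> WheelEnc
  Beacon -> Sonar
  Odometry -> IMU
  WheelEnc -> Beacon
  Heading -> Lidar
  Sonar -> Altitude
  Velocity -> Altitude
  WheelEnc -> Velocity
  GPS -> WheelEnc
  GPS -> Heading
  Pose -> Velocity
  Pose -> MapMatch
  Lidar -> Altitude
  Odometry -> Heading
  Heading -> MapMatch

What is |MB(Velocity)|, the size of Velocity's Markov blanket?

10

A node's Markov blanket = Pa ∪ Ch ∪ (parents of Ch other than the node itself).
Pa(Velocity) = {Beacon, Odometry, Pose, Radar, WheelEnc}.
Velocity's children: Altitude, Sonar.
Co-parents of Velocity (other parents of its children):
  Sonar also has parents Beacon, Lidar.
  Altitude also has parents GPS, IMU, Lidar, Sonar, WheelEnc.
MB(Velocity) = {Altitude, Beacon, GPS, IMU, Lidar, Odometry, Pose, Radar, Sonar, WheelEnc}, which has 10 nodes.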